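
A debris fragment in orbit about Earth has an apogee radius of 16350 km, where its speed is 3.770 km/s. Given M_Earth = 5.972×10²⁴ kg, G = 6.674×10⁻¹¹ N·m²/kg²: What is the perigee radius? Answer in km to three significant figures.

μ = GM = 6.674×10⁻¹¹ × 5.972×10²⁴ = 3.986×10¹⁴ m³/s².
r_a = 1.635×10⁷ m.
Specific energy ε = v²/2 − μ/r = -1.727×10⁷ J/kg, so a = −μ/(2ε) = 1.154×10⁷ m.
The apsides satisfy r_p + r_a = 2a, so the perigee radius is 2a − r_a = 6.727×10⁶ m = 6727.5 km.

perigee radius ≈ 6730 km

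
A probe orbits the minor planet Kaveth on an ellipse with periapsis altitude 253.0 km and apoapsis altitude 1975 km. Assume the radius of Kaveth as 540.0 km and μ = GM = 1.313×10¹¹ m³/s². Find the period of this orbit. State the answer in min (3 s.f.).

T ≈ 615 min

r_p = 540.0 + 253.0 = 793.00 km = 7.9300×10⁵ m.
r_a = 540.0 + 1975 = 2515.0 km = 2.5150×10⁶ m.
Semi-major axis a = (r_p + r_a)/2 = (793.00 + 2515.0)/2 = 1654.0 km = 1.654×10⁶ m.
By Kepler's third law T = 2π√(a³/μ) = 2π × 5.870×10³ = 3.689×10⁴ s.
= 614.8 min.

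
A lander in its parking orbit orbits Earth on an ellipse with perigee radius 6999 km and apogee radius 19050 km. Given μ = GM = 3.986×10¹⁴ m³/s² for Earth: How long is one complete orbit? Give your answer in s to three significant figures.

T ≈ 14800 s

Semi-major axis a = (r_p + r_a)/2 = (6999.0 + 19050)/2 = 13024 km = 1.302×10⁷ m.
By Kepler's third law T = 2π√(a³/μ) = 2π × 2.354×10³ = 1.479×10⁴ s.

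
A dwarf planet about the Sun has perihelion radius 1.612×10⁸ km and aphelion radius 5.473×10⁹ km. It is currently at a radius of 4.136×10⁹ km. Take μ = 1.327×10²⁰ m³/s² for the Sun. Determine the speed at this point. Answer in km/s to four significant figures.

Semi-major axis a = (r_p + r_a)/2 = 2.8171×10⁹ km = 2.817×10¹² m.
Vis-viva: v² = μ(2/r − 1/a) = 1.327×10²⁰ × (4.836×10⁻¹³ − 3.550×10⁻¹³) = 1.706×10⁷ m²/s².
v = 4131 m/s = 4.131 km/s.

v ≈ 4.131 km/s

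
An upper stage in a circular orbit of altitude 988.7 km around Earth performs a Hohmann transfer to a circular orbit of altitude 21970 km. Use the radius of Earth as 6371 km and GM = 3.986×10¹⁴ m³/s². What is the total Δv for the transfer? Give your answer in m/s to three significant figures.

Δv_total ≈ 3260 m/s

r₁ = 6371 + 988.7 = 7359.7 km = 7.3597×10⁶ m.
r₂ = 6371 + 21970 = 28341 km = 2.8341×10⁷ m.
Transfer ellipse a_t = (r₁ + r₂)/2 = 1.785×10⁷ m.
At r₁: circular v_c1 = √(μ/r₁) = 7359 m/s; transfer-perigee v_p = √[μ(2/r₁ − 1/a_t)] = 9273 m/s.
Δv₁ = v_p − v_c1 = 1914 m/s.
At r₂: circular v_c2 = √(μ/r₂) = 3750 m/s; transfer-apogee v_a = √[μ(2/r₂ − 1/a_t)] = 2408 m/s.
Δv₂ = v_c2 − v_a = 1342 m/s.
Total Δv = Δv₁ + Δv₂ = 3256 m/s.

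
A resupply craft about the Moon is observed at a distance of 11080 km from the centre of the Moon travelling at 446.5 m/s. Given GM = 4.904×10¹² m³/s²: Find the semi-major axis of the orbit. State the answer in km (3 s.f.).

a ≈ 7150 km

r = 1.108×10⁷ m.
Specific orbital energy ε = v²/2 − μ/r = (446.5)²/2 − 4.904×10¹²/1.108×10⁷ = -3.429×10⁵ J/kg.
Since ε = −μ/(2a), a = −μ/(2ε) = 7.150×10⁶ m = 7150.4 km.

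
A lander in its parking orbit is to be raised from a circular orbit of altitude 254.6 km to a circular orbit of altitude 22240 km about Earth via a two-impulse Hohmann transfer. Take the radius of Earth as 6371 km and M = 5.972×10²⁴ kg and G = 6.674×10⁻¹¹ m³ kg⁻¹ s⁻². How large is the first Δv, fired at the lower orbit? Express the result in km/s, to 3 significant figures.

Δv ≈ 2.13 km/s

μ = GM = 6.674×10⁻¹¹ × 5.972×10²⁴ = 3.986×10¹⁴ m³/s².
r₁ = 6371 + 254.6 = 6625.6 km = 6.6256×10⁶ m.
r₂ = 6371 + 22240 = 28611 km = 2.8611×10⁷ m.
Transfer ellipse a_t = (r₁ + r₂)/2 = 1.762×10⁷ m.
At r₁: circular v_c1 = √(μ/r₁) = 7756 m/s; transfer-perigee v_p = √[μ(2/r₁ − 1/a_t)] = 9884 m/s.
Δv₁ = v_p − v_c1 = 2128 m/s.
= 2.128 km/s.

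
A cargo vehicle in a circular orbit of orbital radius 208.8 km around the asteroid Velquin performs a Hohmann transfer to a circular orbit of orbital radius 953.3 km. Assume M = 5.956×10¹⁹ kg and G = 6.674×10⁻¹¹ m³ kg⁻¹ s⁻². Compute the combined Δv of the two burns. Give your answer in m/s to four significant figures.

Δv_total ≈ 64.62 m/s

μ = GM = 6.674×10⁻¹¹ × 5.956×10¹⁹ = 3.975×10⁹ m³/s².
r₁ = 208.8 km = 2.088×10⁵ m.
r₂ = 953.3 km = 9.533×10⁵ m.
Transfer ellipse a_t = (r₁ + r₂)/2 = 5.810×10⁵ m.
At r₁: circular v_c1 = √(μ/r₁) = 138.0 m/s; transfer-periapsis v_p = √[μ(2/r₁ − 1/a_t)] = 176.7 m/s.
Δv₁ = v_p − v_c1 = 38.75 m/s.
At r₂: circular v_c2 = √(μ/r₂) = 64.57 m/s; transfer-apoapsis v_a = √[μ(2/r₂ − 1/a_t)] = 38.71 m/s.
Δv₂ = v_c2 − v_a = 25.86 m/s.
Total Δv = Δv₁ + Δv₂ = 64.62 m/s.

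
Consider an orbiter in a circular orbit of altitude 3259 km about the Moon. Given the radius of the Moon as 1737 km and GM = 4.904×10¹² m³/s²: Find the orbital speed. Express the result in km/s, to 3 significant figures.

r = 1737 + 3259 = 4996.0 km = 4.9960×10⁶ m.
For a circular orbit v = √(μ/r) = √(4.904×10¹² / 4.996×10⁶) = √(9.816×10⁵) = 990.7 m/s.
That is 0.9907 km/s.

v ≈ 0.991 km/s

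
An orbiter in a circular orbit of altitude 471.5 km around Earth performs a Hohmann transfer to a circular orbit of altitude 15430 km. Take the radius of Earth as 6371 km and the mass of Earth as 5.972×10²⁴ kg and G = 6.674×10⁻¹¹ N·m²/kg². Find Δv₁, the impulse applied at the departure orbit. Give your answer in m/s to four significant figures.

Δv ≈ 1784 m/s

μ = GM = 6.674×10⁻¹¹ × 5.972×10²⁴ = 3.986×10¹⁴ m³/s².
r₁ = 6371 + 471.5 = 6842.5 km = 6.8425×10⁶ m.
r₂ = 6371 + 15430 = 21801 km = 2.1801×10⁷ m.
Transfer ellipse a_t = (r₁ + r₂)/2 = 1.432×10⁷ m.
At r₁: circular v_c1 = √(μ/r₁) = 7632 m/s; transfer-perigee v_p = √[μ(2/r₁ − 1/a_t)] = 9416 m/s.
Δv₁ = v_p − v_c1 = 1784 m/s.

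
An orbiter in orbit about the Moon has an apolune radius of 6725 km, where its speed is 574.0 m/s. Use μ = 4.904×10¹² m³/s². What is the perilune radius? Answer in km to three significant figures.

r_a = 6.725×10⁶ m.
Specific energy ε = v²/2 − μ/r = -5.645×10⁵ J/kg, so a = −μ/(2ε) = 4.344×10⁶ m.
The apsides satisfy r_p + r_a = 2a, so the perilune radius is 2a − r_a = 1.963×10⁶ m = 1962.6 km.

perilune radius ≈ 1960 km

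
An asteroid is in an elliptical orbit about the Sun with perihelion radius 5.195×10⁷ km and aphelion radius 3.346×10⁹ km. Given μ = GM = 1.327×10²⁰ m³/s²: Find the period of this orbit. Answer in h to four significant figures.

Semi-major axis a = (r_p + r_a)/2 = (5.1950×10⁷ + 3.3460×10⁹)/2 = 1.6990×10⁹ km = 1.699×10¹² m.
By Kepler's third law T = 2π√(a³/μ) = 2π × 1.922×10⁸ = 1.208×10⁹ s.
= 3.355×10⁵ h.

T ≈ 335500 h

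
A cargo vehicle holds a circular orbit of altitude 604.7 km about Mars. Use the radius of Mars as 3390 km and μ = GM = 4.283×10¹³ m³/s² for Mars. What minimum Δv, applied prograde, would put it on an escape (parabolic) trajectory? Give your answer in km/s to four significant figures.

r = 3390 + 604.7 = 3994.7 km = 3.9947×10⁶ m.
Circular speed v_c = √(μ/r) = 3274 m/s.
Escape speed v_esc = √(2μ/r) = √2 × v_c = 4631 m/s.
Δv = v_esc − v_c = 1356 m/s = 1.356 km/s.

Δv ≈ 1.356 km/s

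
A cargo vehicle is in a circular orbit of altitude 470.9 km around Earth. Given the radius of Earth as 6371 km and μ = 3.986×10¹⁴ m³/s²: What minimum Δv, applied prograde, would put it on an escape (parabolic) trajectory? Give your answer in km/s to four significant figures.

Δv ≈ 3.162 km/s

r = 6371 + 470.9 = 6841.9 km = 6.8419×10⁶ m.
Circular speed v_c = √(μ/r) = 7633 m/s.
Escape speed v_esc = √(2μ/r) = √2 × v_c = 10790 m/s.
Δv = v_esc − v_c = 3162 m/s = 3.162 km/s.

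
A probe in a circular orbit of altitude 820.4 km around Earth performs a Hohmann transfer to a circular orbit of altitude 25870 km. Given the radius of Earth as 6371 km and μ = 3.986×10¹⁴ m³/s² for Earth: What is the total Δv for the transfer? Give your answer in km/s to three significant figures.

Δv_total ≈ 3.47 km/s

r₁ = 6371 + 820.4 = 7191.4 km = 7.1914×10⁶ m.
r₂ = 6371 + 25870 = 32241 km = 3.2241×10⁷ m.
Transfer ellipse a_t = (r₁ + r₂)/2 = 1.972×10⁷ m.
At r₁: circular v_c1 = √(μ/r₁) = 7445 m/s; transfer-perigee v_p = √[μ(2/r₁ − 1/a_t)] = 9520 m/s.
Δv₁ = v_p − v_c1 = 2075 m/s.
At r₂: circular v_c2 = √(μ/r₂) = 3516 m/s; transfer-apogee v_a = √[μ(2/r₂ − 1/a_t)] = 2124 m/s.
Δv₂ = v_c2 − v_a = 1393 m/s.
Total Δv = Δv₁ + Δv₂ = 3468 m/s = 3.468 km/s.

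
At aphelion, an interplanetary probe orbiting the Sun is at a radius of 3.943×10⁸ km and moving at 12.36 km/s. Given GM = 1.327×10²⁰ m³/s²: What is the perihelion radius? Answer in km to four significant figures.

r_a = 3.943×10¹¹ m.
Specific energy ε = v²/2 − μ/r = -2.602×10⁸ J/kg, so a = −μ/(2ε) = 2.550×10¹¹ m.
The apsides satisfy r_p + r_a = 2a, so the perihelion radius is 2a − r_a = 1.158×10¹¹ m = 1.1577×10⁸ km.

perihelion radius ≈ 1.158×10⁸ km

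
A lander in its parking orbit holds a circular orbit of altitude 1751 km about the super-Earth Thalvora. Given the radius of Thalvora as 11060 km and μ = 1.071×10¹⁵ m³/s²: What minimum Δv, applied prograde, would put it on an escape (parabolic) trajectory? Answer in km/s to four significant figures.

r = 11060 + 1751 = 12811 km = 1.2811×10⁷ m.
Circular speed v_c = √(μ/r) = 9143 m/s.
Escape speed v_esc = √(2μ/r) = √2 × v_c = 12930 m/s.
Δv = v_esc − v_c = 3787 m/s = 3.787 km/s.

Δv ≈ 3.787 km/s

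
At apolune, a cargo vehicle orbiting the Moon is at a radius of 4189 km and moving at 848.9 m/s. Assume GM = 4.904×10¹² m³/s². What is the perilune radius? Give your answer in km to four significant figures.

r_a = 4.189×10⁶ m.
Specific energy ε = v²/2 − μ/r = -8.104×10⁵ J/kg, so a = −μ/(2ε) = 3.026×10⁶ m.
The apsides satisfy r_p + r_a = 2a, so the perilune radius is 2a − r_a = 1.863×10⁶ m = 1862.6 km.

perilune radius ≈ 1863 km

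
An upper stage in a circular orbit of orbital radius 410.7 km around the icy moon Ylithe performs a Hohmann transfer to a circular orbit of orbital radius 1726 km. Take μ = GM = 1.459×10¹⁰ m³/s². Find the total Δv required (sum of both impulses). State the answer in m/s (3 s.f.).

r₁ = 410.7 km = 4.107×10⁵ m.
r₂ = 1726 km = 1.726×10⁶ m.
Transfer ellipse a_t = (r₁ + r₂)/2 = 1.068×10⁶ m.
At r₁: circular v_c1 = √(μ/r₁) = 188.5 m/s; transfer-periapsis v_p = √[μ(2/r₁ − 1/a_t)] = 239.6 m/s.
Δv₁ = v_p − v_c1 = 51.09 m/s.
At r₂: circular v_c2 = √(μ/r₂) = 91.94 m/s; transfer-apoapsis v_a = √[μ(2/r₂ − 1/a_t)] = 57.00 m/s.
Δv₂ = v_c2 − v_a = 34.94 m/s.
Total Δv = Δv₁ + Δv₂ = 86.02 m/s.

Δv_total ≈ 86.0 m/s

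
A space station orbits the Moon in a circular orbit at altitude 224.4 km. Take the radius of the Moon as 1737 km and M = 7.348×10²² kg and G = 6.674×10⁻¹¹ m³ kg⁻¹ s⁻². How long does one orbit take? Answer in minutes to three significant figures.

μ = GM = 6.674×10⁻¹¹ × 7.348×10²² = 4.904×10¹² m³/s².
r = 1737 + 224.4 = 1961.4 km = 1.9614×10⁶ m.
Kepler's third law: T = 2π√(r³/μ) = 2π√((1.961×10⁶)³ / 4.904×10¹²).
r³/μ = 1.539×10⁶ s², so T = 2π × 1.240×10³ = 7.794×10³ s.
Converting: 7.794×10³ s ÷ 60.00 = 129.9 minutes.

T ≈ 130 minutes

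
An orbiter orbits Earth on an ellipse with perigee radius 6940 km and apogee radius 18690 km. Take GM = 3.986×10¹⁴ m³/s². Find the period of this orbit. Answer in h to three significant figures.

Semi-major axis a = (r_p + r_a)/2 = (6940.0 + 18690)/2 = 12815 km = 1.282×10⁷ m.
By Kepler's third law T = 2π√(a³/μ) = 2π × 2.298×10³ = 1.444×10⁴ s.
= 4.010 h.

T ≈ 4.01 h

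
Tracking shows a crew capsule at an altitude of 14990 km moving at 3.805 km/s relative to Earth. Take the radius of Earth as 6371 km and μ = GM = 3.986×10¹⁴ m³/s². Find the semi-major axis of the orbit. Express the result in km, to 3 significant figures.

a ≈ 17500 km

r = 6371 + 14990 = 21361 km = 2.136×10⁷ m.
Vis-viva rearranged: 1/a = 2/r − v²/μ = 9.363×10⁻⁸ − 3.632×10⁻⁸ = 5.731×10⁻⁸ m⁻¹.
a = 1.745×10⁷ m = 17450 km.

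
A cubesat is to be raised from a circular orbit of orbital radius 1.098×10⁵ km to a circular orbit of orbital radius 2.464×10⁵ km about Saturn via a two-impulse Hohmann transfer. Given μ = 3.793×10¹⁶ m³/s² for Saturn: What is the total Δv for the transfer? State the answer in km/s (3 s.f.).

r₁ = 1.098×10⁵ km = 1.098×10⁸ m.
r₂ = 2.464×10⁵ km = 2.464×10⁸ m.
Transfer ellipse a_t = (r₁ + r₂)/2 = 1.781×10⁸ m.
At r₁: circular v_c1 = √(μ/r₁) = 18590 m/s; transfer-perikrone v_p = √[μ(2/r₁ − 1/a_t)] = 21860 m/s.
Δv₁ = v_p − v_c1 = 3275 m/s.
At r₂: circular v_c2 = √(μ/r₂) = 12410 m/s; transfer-apokrone v_a = √[μ(2/r₂ − 1/a_t)] = 9742 m/s.
Δv₂ = v_c2 − v_a = 2665 m/s.
Total Δv = Δv₁ + Δv₂ = 5941 m/s = 5.941 km/s.

Δv_total ≈ 5.94 km/s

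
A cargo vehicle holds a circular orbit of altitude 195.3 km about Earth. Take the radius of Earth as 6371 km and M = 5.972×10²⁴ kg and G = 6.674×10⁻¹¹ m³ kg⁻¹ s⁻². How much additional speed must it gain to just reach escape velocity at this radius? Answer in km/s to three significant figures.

Δv ≈ 3.23 km/s

μ = GM = 6.674×10⁻¹¹ × 5.972×10²⁴ = 3.986×10¹⁴ m³/s².
r = 6371 + 195.3 = 6566.3 km = 6.5663×10⁶ m.
Circular speed v_c = √(μ/r) = 7791 m/s.
Escape speed v_esc = √(2μ/r) = √2 × v_c = 11020 m/s.
Δv = v_esc − v_c = 3227 m/s = 3.227 km/s.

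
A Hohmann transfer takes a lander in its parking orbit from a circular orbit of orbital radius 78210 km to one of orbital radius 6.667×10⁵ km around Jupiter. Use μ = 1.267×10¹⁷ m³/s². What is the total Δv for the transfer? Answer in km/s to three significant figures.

r₁ = 78210 km = 7.821×10⁷ m.
r₂ = 6.667×10⁵ km = 6.667×10⁸ m.
Transfer ellipse a_t = (r₁ + r₂)/2 = 3.725×10⁸ m.
At r₁: circular v_c1 = √(μ/r₁) = 40250 m/s; transfer-perijove v_p = √[μ(2/r₁ − 1/a_t)] = 53850 m/s.
Δv₁ = v_p − v_c1 = 13600 m/s.
At r₂: circular v_c2 = √(μ/r₂) = 13790 m/s; transfer-apojove v_a = √[μ(2/r₂ − 1/a_t)] = 6317 m/s.
Δv₂ = v_c2 − v_a = 7468 m/s.
Total Δv = Δv₁ + Δv₂ = 21070 m/s = 21.07 km/s.

Δv_total ≈ 21.1 km/s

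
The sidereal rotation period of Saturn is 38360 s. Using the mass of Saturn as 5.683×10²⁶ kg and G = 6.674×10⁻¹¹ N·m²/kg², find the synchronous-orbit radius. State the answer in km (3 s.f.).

μ = GM = 6.674×10⁻¹¹ × 5.683×10²⁶ = 3.793×10¹⁶ m³/s².
A synchronous orbit has period T, so by Kepler's third law a = (μT²/4π²)^(1/3).
μT²/4π² = 3.793×10¹⁶ × (3.836×10⁴)² / 39.48 = 1.414×10²⁴ m³.
a = 1.122×10⁸ m = 1.1223×10⁵ km.

r_sync ≈ 1.12×10⁵ km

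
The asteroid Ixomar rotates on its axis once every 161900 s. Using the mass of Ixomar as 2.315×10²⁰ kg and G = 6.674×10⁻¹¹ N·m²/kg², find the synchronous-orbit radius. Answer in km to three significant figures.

μ = GM = 6.674×10⁻¹¹ × 2.315×10²⁰ = 1.545×10¹⁰ m³/s².
A synchronous orbit has period T, so by Kepler's third law a = (μT²/4π²)^(1/3).
μT²/4π² = 1.545×10¹⁰ × (1.619×10⁵)² / 39.48 = 1.026×10¹⁹ m³.
a = 2.173×10⁶ m = 2172.8 km.

r_sync ≈ 2170 km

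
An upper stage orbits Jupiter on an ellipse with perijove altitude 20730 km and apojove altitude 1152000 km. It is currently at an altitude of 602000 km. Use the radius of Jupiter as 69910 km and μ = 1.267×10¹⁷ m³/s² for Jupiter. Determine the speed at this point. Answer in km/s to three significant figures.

r_p = 69910 + 20730 = 90640 km = 9.0640×10⁷ m.
r_a = 69910 + 1152000 = 1221900 km = 1.2219×10⁹ m.
r = 69910 + 602000 = 6.7191×10⁵ km = 6.719×10⁸ m.
Semi-major axis a = (r_p + r_a)/2 = 6.5628×10⁵ km = 6.563×10⁸ m.
Vis-viva: v² = μ(2/r − 1/a) = 1.267×10¹⁷ × (2.977×10⁻⁹ − 1.524×10⁻⁹) = 1.841×10⁸ m²/s².
v = 13570 m/s = 13.57 km/s.

v ≈ 13.6 km/s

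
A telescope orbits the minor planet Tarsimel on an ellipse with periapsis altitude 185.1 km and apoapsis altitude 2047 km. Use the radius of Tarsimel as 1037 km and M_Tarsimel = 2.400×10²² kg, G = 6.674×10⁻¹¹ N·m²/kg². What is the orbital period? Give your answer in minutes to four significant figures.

T ≈ 261.4 minutes

μ = GM = 6.674×10⁻¹¹ × 2.400×10²² = 1.602×10¹² m³/s².
r_p = 1037 + 185.1 = 1222.1 km = 1.2221×10⁶ m.
r_a = 1037 + 2047 = 3084.0 km = 3.0840×10⁶ m.
Semi-major axis a = (r_p + r_a)/2 = (1222.1 + 3084.0)/2 = 2153.1 km = 2.153×10⁶ m.
By Kepler's third law T = 2π√(a³/μ) = 2π × 2.496×10³ = 1.568×10⁴ s.
= 261.4 minutes.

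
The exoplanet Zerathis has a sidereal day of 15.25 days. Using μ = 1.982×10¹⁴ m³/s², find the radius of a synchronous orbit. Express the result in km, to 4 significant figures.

r_sync ≈ 2.058×10⁵ km

T = 15.25 days = 1.318×10⁶ s.
A synchronous orbit has period T, so by Kepler's third law a = (μT²/4π²)^(1/3).
μT²/4π² = 1.982×10¹⁴ × (1.318×10⁶)² / 39.48 = 8.716×10²⁴ m³.
a = 2.058×10⁸ m = 2.0580×10⁵ km.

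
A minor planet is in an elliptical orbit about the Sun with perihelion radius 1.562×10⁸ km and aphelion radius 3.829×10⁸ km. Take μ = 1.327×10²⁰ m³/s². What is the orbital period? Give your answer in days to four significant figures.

Semi-major axis a = (r_p + r_a)/2 = (1.5620×10⁸ + 3.8290×10⁸)/2 = 2.6955×10⁸ km = 2.696×10¹¹ m.
By Kepler's third law T = 2π√(a³/μ) = 2π × 1.215×10⁷ = 7.633×10⁷ s.
= 883.5 days.

T ≈ 883.5 days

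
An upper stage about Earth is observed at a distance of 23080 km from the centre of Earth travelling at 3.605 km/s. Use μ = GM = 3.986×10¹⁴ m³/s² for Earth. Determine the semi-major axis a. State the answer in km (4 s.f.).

a ≈ 18500 km

r = 2.308×10⁷ m.
Specific orbital energy ε = v²/2 − μ/r = (3605)²/2 − 3.986×10¹⁴/2.308×10⁷ = -1.077×10⁷ J/kg.
Since ε = −μ/(2a), a = −μ/(2ε) = 1.850×10⁷ m = 18501 km.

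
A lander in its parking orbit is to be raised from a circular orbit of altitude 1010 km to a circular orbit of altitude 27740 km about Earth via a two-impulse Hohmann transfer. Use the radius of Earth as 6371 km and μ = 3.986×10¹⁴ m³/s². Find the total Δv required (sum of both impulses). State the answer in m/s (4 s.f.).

r₁ = 6371 + 1010 = 7381.0 km = 7.3810×10⁶ m.
r₂ = 6371 + 27740 = 34111 km = 3.4111×10⁷ m.
Transfer ellipse a_t = (r₁ + r₂)/2 = 2.075×10⁷ m.
At r₁: circular v_c1 = √(μ/r₁) = 7349 m/s; transfer-perigee v_p = √[μ(2/r₁ − 1/a_t)] = 9423 m/s.
Δv₁ = v_p − v_c1 = 2074 m/s.
At r₂: circular v_c2 = √(μ/r₂) = 3418 m/s; transfer-apogee v_a = √[μ(2/r₂ − 1/a_t)] = 2039 m/s.
Δv₂ = v_c2 − v_a = 1379 m/s.
Total Δv = Δv₁ + Δv₂ = 3454 m/s.

Δv_total ≈ 3454 m/s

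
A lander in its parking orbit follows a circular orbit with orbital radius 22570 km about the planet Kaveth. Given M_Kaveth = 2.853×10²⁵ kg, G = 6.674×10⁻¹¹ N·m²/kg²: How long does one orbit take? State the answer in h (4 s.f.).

T ≈ 4.289 h

μ = GM = 6.674×10⁻¹¹ × 2.853×10²⁵ = 1.904×10¹⁵ m³/s².
r = 22570 km = 2.257×10⁷ m.
Kepler's third law: T = 2π√(r³/μ) = 2π√((2.257×10⁷)³ / 1.904×10¹⁵).
r³/μ = 6.038×10⁶ s², so T = 2π × 2.457×10³ = 1.544×10⁴ s.
Converting: 1.544×10⁴ s ÷ 3600 = 4.289 h.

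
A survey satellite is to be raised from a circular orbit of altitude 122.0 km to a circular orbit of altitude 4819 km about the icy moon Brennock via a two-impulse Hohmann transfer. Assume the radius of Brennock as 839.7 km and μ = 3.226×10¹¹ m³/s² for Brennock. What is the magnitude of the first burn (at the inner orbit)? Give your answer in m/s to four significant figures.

r₁ = 839.7 + 122.0 = 961.70 km = 9.6170×10⁵ m.
r₂ = 839.7 + 4819 = 5658.7 km = 5.6587×10⁶ m.
Transfer ellipse a_t = (r₁ + r₂)/2 = 3.310×10⁶ m.
At r₁: circular v_c1 = √(μ/r₁) = 579.2 m/s; transfer-periapsis v_p = √[μ(2/r₁ − 1/a_t)] = 757.3 m/s.
Δv₁ = v_p − v_c1 = 178.1 m/s.

Δv ≈ 178.1 m/s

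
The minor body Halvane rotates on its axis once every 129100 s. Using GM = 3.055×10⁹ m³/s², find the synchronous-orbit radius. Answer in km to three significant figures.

A synchronous orbit has period T, so by Kepler's third law a = (μT²/4π²)^(1/3).
μT²/4π² = 3.055×10⁹ × (1.291×10⁵)² / 39.48 = 1.290×10¹⁸ m³.
a = 1.089×10⁶ m = 1088.5 km.

r_sync ≈ 1090 km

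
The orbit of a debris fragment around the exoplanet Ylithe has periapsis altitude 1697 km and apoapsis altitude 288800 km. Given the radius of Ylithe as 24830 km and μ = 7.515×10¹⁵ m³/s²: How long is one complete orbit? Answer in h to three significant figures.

r_p = 24830 + 1697 = 26527 km = 2.6527×10⁷ m.
r_a = 24830 + 288800 = 313630 km = 3.1363×10⁸ m.
Semi-major axis a = (r_p + r_a)/2 = (26527 + 3.1363×10⁵)/2 = 1.7008×10⁵ km = 1.701×10⁸ m.
By Kepler's third law T = 2π√(a³/μ) = 2π × 2.559×10⁴ = 1.608×10⁵ s.
= 44.66 h.

T ≈ 44.7 h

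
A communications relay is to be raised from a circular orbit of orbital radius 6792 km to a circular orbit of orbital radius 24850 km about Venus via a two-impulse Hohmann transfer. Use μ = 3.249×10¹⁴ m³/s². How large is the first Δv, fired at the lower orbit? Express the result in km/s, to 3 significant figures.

Δv ≈ 1.75 km/s

r₁ = 6792 km = 6.792×10⁶ m.
r₂ = 24850 km = 2.485×10⁷ m.
Transfer ellipse a_t = (r₁ + r₂)/2 = 1.582×10⁷ m.
At r₁: circular v_c1 = √(μ/r₁) = 6916 m/s; transfer-periapsis v_p = √[μ(2/r₁ − 1/a_t)] = 8668 m/s.
Δv₁ = v_p − v_c1 = 1752 m/s.
= 1.752 km/s.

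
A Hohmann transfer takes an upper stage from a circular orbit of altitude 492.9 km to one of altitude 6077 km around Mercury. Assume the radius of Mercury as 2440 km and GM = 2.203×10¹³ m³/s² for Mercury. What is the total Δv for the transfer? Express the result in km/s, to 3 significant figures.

r₁ = 2440 + 492.9 = 2932.9 km = 2.9329×10⁶ m.
r₂ = 2440 + 6077 = 8517.0 km = 8.5170×10⁶ m.
Transfer ellipse a_t = (r₁ + r₂)/2 = 5.725×10⁶ m.
At r₁: circular v_c1 = √(μ/r₁) = 2741 m/s; transfer-periherm v_p = √[μ(2/r₁ − 1/a_t)] = 3343 m/s.
Δv₁ = v_p − v_c1 = 602.2 m/s.
At r₂: circular v_c2 = √(μ/r₂) = 1608 m/s; transfer-apoherm v_a = √[μ(2/r₂ − 1/a_t)] = 1151 m/s.
Δv₂ = v_c2 − v_a = 457.2 m/s.
Total Δv = Δv₁ + Δv₂ = 1059 m/s = 1.059 km/s.

Δv_total ≈ 1.06 km/s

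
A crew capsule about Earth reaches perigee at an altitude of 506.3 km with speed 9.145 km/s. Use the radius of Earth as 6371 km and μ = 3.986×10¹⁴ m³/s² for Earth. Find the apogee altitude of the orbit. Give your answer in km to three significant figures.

apogee altitude ≈ 11400 km

r_p = 6371 + 506.3 = 6877.3 km = 6.877×10⁶ m.
Specific energy ε = v²/2 − μ/r = -1.614×10⁷ J/kg, so a = −μ/(2ε) = 1.235×10⁷ m.
The apsides satisfy r_p + r_a = 2a, so the apogee radius is 2a − r_p = 1.781×10⁷ m = 17814 km.
Apogee altitude = 17814 − 6371 = 11443 km.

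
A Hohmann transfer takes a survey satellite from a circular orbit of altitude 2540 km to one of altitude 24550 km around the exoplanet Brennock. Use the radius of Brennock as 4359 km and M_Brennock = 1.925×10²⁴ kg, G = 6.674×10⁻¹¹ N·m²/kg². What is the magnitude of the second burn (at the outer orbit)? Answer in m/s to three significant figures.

μ = GM = 6.674×10⁻¹¹ × 1.925×10²⁴ = 1.285×10¹⁴ m³/s².
r₁ = 4359 + 2540 = 6899.0 km = 6.8990×10⁶ m.
r₂ = 4359 + 24550 = 28909 km = 2.8909×10⁷ m.
Transfer ellipse a_t = (r₁ + r₂)/2 = 1.790×10⁷ m.
At r₁: circular v_c1 = √(μ/r₁) = 4315 m/s; transfer-periapsis v_p = √[μ(2/r₁ − 1/a_t)] = 5483 m/s.
At r₂: circular v_c2 = √(μ/r₂) = 2108 m/s; transfer-apoapsis v_a = √[μ(2/r₂ − 1/a_t)] = 1309 m/s.
Δv₂ = v_c2 − v_a = 799.5 m/s.

Δv ≈ 799 m/s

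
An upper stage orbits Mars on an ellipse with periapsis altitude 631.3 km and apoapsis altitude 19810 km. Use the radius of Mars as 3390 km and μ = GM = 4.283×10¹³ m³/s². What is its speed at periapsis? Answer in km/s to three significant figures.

r_p = 3390 + 631.3 = 4021.3 km = 4.0213×10⁶ m.
r_a = 3390 + 19810 = 23200 km = 2.3200×10⁷ m.
Semi-major axis a = (r_p + r_a)/2 = 13611 km = 1.361×10⁷ m.
Vis-viva: v² = μ(2/r − 1/a) = 4.283×10¹³ × (4.974×10⁻⁷ − 7.347×10⁻⁸) = 1.815×10⁷ m²/s².
v = 4261 m/s = 4.261 km/s.

v ≈ 4.26 km/s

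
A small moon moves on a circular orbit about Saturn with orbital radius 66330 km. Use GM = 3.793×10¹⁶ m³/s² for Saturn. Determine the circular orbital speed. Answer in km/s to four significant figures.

r = 66330 km = 6.633×10⁷ m.
For a circular orbit v = √(μ/r) = √(3.793×10¹⁶ / 6.633×10⁷) = √(5.718×10⁸) = 23910 m/s.
That is 23.91 km/s.

v ≈ 23.91 km/s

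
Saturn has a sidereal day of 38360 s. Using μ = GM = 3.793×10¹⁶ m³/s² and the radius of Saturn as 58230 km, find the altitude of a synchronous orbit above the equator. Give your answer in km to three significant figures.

A synchronous orbit has period T, so by Kepler's third law a = (μT²/4π²)^(1/3).
μT²/4π² = 3.793×10¹⁶ × (3.836×10⁴)² / 39.48 = 1.414×10²⁴ m³.
a = 1.122×10⁸ m = 1.1223×10⁵ km.
Altitude h = a − R = 1.1223×10⁵ − 58230 = 54005 km.

h_sync ≈ 54000 km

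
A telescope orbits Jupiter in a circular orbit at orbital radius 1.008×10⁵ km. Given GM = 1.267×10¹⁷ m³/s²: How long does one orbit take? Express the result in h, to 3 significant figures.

T ≈ 4.96 h

r = 1.008×10⁵ km = 1.008×10⁸ m.
Kepler's third law: T = 2π√(r³/μ) = 2π√((1.008×10⁸)³ / 1.267×10¹⁷).
r³/μ = 8.084×10⁶ s², so T = 2π × 2.843×10³ = 1.786×10⁴ s.
Converting: 1.786×10⁴ s ÷ 3600 = 4.962 h.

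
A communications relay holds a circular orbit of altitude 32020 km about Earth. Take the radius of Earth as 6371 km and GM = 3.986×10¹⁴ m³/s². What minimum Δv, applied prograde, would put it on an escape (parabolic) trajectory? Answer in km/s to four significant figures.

Δv ≈ 1.335 km/s

r = 6371 + 32020 = 38391 km = 3.8391×10⁷ m.
Circular speed v_c = √(μ/r) = 3222 m/s.
Escape speed v_esc = √(2μ/r) = √2 × v_c = 4557 m/s.
Δv = v_esc − v_c = 1335 m/s = 1.335 km/s.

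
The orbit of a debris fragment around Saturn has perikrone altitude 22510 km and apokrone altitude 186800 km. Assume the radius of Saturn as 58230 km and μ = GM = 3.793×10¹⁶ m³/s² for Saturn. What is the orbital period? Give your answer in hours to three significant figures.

r_p = 58230 + 22510 = 80740 km = 8.0740×10⁷ m.
r_a = 58230 + 186800 = 245030 km = 2.4503×10⁸ m.
Semi-major axis a = (r_p + r_a)/2 = (80740 + 2.4503×10⁵)/2 = 1.6288×10⁵ km = 1.629×10⁸ m.
By Kepler's third law T = 2π√(a³/μ) = 2π × 1.067×10⁴ = 6.707×10⁴ s.
= 18.63 hours.

T ≈ 18.6 hours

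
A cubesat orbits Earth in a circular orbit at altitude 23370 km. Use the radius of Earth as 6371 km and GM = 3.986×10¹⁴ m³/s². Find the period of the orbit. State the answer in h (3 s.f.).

T ≈ 14.2 h

r = 6371 + 23370 = 29741 km = 2.9741×10⁷ m.
Kepler's third law: T = 2π√(r³/μ) = 2π√((2.974×10⁷)³ / 3.986×10¹⁴).
r³/μ = 6.600×10⁷ s², so T = 2π × 8.124×10³ = 5.104×10⁴ s.
Converting: 5.104×10⁴ s ÷ 3600 = 14.18 h.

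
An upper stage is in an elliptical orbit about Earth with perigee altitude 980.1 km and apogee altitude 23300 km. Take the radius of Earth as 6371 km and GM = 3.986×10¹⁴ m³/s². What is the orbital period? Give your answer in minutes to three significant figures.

r_p = 6371 + 980.1 = 7351.1 km = 7.3511×10⁶ m.
r_a = 6371 + 23300 = 29671 km = 2.9671×10⁷ m.
Semi-major axis a = (r_p + r_a)/2 = (7351.1 + 29671)/2 = 18511 km = 1.851×10⁷ m.
By Kepler's third law T = 2π√(a³/μ) = 2π × 3.989×10³ = 2.506×10⁴ s.
= 417.7 minutes.

T ≈ 418 minutes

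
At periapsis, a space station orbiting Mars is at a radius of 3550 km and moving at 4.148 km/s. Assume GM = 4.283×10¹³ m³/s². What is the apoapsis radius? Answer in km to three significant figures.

r_p = 3.550×10⁶ m.
Specific energy ε = v²/2 − μ/r = -3.462×10⁶ J/kg, so a = −μ/(2ε) = 6.186×10⁶ m.
The apsides satisfy r_p + r_a = 2a, so the apoapsis radius is 2a − r_p = 8.822×10⁶ m = 8822.0 km.

apoapsis radius ≈ 8820 km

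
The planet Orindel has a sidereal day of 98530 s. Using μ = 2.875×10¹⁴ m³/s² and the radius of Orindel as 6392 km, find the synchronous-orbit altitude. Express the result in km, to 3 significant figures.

h_sync ≈ 35000 km

A synchronous orbit has period T, so by Kepler's third law a = (μT²/4π²)^(1/3).
μT²/4π² = 2.875×10¹⁴ × (9.853×10⁴)² / 39.48 = 7.070×10²² m³.
a = 4.135×10⁷ m = 41350 km.
Altitude h = a − R = 41350 − 6392 = 34958 km.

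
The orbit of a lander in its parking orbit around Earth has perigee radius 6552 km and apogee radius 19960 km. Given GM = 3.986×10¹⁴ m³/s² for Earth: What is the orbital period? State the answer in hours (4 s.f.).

Semi-major axis a = (r_p + r_a)/2 = (6552.0 + 19960)/2 = 13256 km = 1.326×10⁷ m.
By Kepler's third law T = 2π√(a³/μ) = 2π × 2.417×10³ = 1.519×10⁴ s.
= 4.219 hours.

T ≈ 4.219 hours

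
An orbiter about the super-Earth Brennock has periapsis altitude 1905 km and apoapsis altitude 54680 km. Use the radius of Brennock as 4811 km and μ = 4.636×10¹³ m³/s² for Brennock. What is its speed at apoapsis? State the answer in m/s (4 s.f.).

v ≈ 397.6 m/s

r_p = 4811 + 1905 = 6716.0 km = 6.7160×10⁶ m.
r_a = 4811 + 54680 = 59491 km = 5.9491×10⁷ m.
Semi-major axis a = (r_p + r_a)/2 = 33104 km = 3.310×10⁷ m.
Vis-viva: v² = μ(2/r − 1/a) = 4.636×10¹³ × (3.362×10⁻⁸ − 3.021×10⁻⁸) = 1.581×10⁵ m²/s².
v = 397.6 m/s.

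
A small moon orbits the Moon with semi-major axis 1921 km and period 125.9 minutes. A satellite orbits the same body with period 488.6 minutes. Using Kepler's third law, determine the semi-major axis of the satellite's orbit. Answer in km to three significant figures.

a₂ ≈ 4740 km

Kepler's third law: a³ ∝ T², so a₂ = a₁ (T₂/T₁)^(2/3).
T₂/T₁ = 3.881, (T₂/T₁)^(2/3) = 2.470.
a₂ = 1921 × 2.470 = 4744 km.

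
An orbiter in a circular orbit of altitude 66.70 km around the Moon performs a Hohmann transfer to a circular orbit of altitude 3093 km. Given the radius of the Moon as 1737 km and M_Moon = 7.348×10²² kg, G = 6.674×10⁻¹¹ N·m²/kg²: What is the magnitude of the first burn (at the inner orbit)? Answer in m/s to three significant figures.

Δv ≈ 341 m/s

μ = GM = 6.674×10⁻¹¹ × 7.348×10²² = 4.904×10¹² m³/s².
r₁ = 1737 + 66.70 = 1803.7 km = 1.8037×10⁶ m.
r₂ = 1737 + 3093 = 4830.0 km = 4.8300×10⁶ m.
Transfer ellipse a_t = (r₁ + r₂)/2 = 3.317×10⁶ m.
At r₁: circular v_c1 = √(μ/r₁) = 1649 m/s; transfer-perilune v_p = √[μ(2/r₁ − 1/a_t)] = 1990 m/s.
Δv₁ = v_p − v_c1 = 340.9 m/s.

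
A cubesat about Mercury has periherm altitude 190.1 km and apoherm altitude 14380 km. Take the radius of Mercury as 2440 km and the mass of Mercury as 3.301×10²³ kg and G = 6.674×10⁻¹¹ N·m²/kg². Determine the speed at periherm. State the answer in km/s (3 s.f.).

v ≈ 3.81 km/s

μ = GM = 6.674×10⁻¹¹ × 3.301×10²³ = 2.203×10¹³ m³/s².
r_p = 2440 + 190.1 = 2630.1 km = 2.6301×10⁶ m.
r_a = 2440 + 14380 = 16820 km = 1.6820×10⁷ m.
Semi-major axis a = (r_p + r_a)/2 = 9725.0 km = 9.725×10⁶ m.
Vis-viva: v² = μ(2/r − 1/a) = 2.203×10¹³ × (7.604×10⁻⁷ − 1.028×10⁻⁷) = 1.449×10⁷ m²/s².
v = 3806 m/s = 3.806 km/s.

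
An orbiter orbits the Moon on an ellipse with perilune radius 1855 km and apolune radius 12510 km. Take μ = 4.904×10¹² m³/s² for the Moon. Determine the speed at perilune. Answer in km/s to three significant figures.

v ≈ 2.15 km/s

Semi-major axis a = (r_p + r_a)/2 = 7182.5 km = 7.182×10⁶ m.
Vis-viva: v² = μ(2/r − 1/a) = 4.904×10¹² × (1.078×10⁻⁶ − 1.392×10⁻⁷) = 4.605×10⁶ m²/s².
v = 2146 m/s = 2.146 km/s.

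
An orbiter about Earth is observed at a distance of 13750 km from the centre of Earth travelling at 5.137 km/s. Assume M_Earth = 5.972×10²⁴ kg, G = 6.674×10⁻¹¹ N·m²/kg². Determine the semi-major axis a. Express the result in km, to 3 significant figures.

a ≈ 12600 km

μ = GM = 6.674×10⁻¹¹ × 5.972×10²⁴ = 3.986×10¹⁴ m³/s².
r = 1.375×10⁷ m.
Vis-viva rearranged: 1/a = 2/r − v²/μ = 1.455×10⁻⁷ − 6.621×10⁻⁸ = 7.925×10⁻⁸ m⁻¹.
a = 1.262×10⁷ m = 12619 km.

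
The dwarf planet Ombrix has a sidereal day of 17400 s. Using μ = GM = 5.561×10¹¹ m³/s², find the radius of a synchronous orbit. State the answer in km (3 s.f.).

A synchronous orbit has period T, so by Kepler's third law a = (μT²/4π²)^(1/3).
μT²/4π² = 5.561×10¹¹ × (1.740×10⁴)² / 39.48 = 4.265×10¹⁸ m³.
a = 1.622×10⁶ m = 1621.7 km.

r_sync ≈ 1620 km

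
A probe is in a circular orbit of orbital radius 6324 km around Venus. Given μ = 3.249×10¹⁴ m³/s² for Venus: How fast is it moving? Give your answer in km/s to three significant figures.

r = 6324 km = 6.324×10⁶ m.
For a circular orbit v = √(μ/r) = √(3.249×10¹⁴ / 6.324×10⁶) = √(5.138×10⁷) = 7168 m/s.
That is 7.168 km/s.

v ≈ 7.17 km/s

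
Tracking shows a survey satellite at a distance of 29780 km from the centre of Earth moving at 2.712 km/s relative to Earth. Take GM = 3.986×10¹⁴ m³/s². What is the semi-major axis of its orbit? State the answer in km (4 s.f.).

r = 2.978×10⁷ m.
Specific orbital energy ε = v²/2 − μ/r = (2712)²/2 − 3.986×10¹⁴/2.978×10⁷ = -9.707×10⁶ J/kg.
Since ε = −μ/(2a), a = −μ/(2ε) = 2.053×10⁷ m = 20531 km.

a ≈ 20530 km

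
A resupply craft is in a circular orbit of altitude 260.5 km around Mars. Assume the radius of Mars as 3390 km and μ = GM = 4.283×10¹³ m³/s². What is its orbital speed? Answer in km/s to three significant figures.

r = 3390 + 260.5 = 3650.5 km = 3.6505×10⁶ m.
For a circular orbit v = √(μ/r) = √(4.283×10¹³ / 3.650×10⁶) = √(1.173×10⁷) = 3425 m/s.
That is 3.425 km/s.

v ≈ 3.43 km/s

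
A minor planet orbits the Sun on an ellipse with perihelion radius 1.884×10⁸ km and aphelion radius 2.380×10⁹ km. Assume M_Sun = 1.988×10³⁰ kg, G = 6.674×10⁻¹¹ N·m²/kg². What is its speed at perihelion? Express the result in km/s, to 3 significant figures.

v ≈ 36.1 km/s

μ = GM = 6.674×10⁻¹¹ × 1.988×10³⁰ = 1.327×10²⁰ m³/s².
Semi-major axis a = (r_p + r_a)/2 = 1.2842×10⁹ km = 1.284×10¹² m.
Vis-viva: v² = μ(2/r − 1/a) = 1.327×10²⁰ × (1.062×10⁻¹¹ − 7.787×10⁻¹³) = 1.305×10⁹ m²/s².
v = 36130 m/s = 36.13 km/s.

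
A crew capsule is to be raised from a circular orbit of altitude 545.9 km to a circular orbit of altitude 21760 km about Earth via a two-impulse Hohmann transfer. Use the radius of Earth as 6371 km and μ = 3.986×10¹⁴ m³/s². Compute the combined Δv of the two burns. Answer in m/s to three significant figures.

Δv_total ≈ 3430 m/s

r₁ = 6371 + 545.9 = 6916.9 km = 6.9169×10⁶ m.
r₂ = 6371 + 21760 = 28131 km = 2.8131×10⁷ m.
Transfer ellipse a_t = (r₁ + r₂)/2 = 1.752×10⁷ m.
At r₁: circular v_c1 = √(μ/r₁) = 7591 m/s; transfer-perigee v_p = √[μ(2/r₁ − 1/a_t)] = 9618 m/s.
Δv₁ = v_p − v_c1 = 2027 m/s.
At r₂: circular v_c2 = √(μ/r₂) = 3764 m/s; transfer-apogee v_a = √[μ(2/r₂ − 1/a_t)] = 2365 m/s.
Δv₂ = v_c2 − v_a = 1399 m/s.
Total Δv = Δv₁ + Δv₂ = 3426 m/s.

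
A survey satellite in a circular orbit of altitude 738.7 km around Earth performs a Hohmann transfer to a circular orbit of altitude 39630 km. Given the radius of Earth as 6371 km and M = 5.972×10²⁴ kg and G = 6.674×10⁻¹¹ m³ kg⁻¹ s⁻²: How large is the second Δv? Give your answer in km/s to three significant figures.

μ = GM = 6.674×10⁻¹¹ × 5.972×10²⁴ = 3.986×10¹⁴ m³/s².
r₁ = 6371 + 738.7 = 7109.7 km = 7.1097×10⁶ m.
r₂ = 6371 + 39630 = 46001 km = 4.6001×10⁷ m.
Transfer ellipse a_t = (r₁ + r₂)/2 = 2.656×10⁷ m.
At r₁: circular v_c1 = √(μ/r₁) = 7487 m/s; transfer-perigee v_p = √[μ(2/r₁ − 1/a_t)] = 9855 m/s.
At r₂: circular v_c2 = √(μ/r₂) = 2944 m/s; transfer-apogee v_a = √[μ(2/r₂ − 1/a_t)] = 1523 m/s.
Δv₂ = v_c2 − v_a = 1420 m/s.
= 1.420 km/s.

Δv ≈ 1.42 km/s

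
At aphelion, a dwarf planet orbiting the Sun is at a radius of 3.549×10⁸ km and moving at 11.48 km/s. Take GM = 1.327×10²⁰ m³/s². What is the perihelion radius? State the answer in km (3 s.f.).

perihelion radius ≈ 7.59×10⁷ km

r_a = 3.549×10¹¹ m.
Specific energy ε = v²/2 − μ/r = -3.080×10⁸ J/kg, so a = −μ/(2ε) = 2.154×10¹¹ m.
The apsides satisfy r_p + r_a = 2a, so the perihelion radius is 2a − r_a = 7.593×10¹⁰ m = 7.5926×10⁷ km.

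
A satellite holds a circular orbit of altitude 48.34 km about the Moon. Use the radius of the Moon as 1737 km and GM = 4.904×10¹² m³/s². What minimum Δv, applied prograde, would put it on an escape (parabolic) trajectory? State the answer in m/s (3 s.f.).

Δv ≈ 686 m/s

r = 1737 + 48.34 = 1785.3 km = 1.7853×10⁶ m.
Circular speed v_c = √(μ/r) = 1657 m/s.
Escape speed v_esc = √(2μ/r) = √2 × v_c = 2344 m/s.
Δv = v_esc − v_c = 686.5 m/s.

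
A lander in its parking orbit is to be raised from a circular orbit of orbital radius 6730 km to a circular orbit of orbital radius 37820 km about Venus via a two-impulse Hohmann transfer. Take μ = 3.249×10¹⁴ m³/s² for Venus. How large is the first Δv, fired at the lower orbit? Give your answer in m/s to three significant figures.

Δv ≈ 2110 m/s

r₁ = 6730 km = 6.730×10⁶ m.
r₂ = 37820 km = 3.782×10⁷ m.
Transfer ellipse a_t = (r₁ + r₂)/2 = 2.228×10⁷ m.
At r₁: circular v_c1 = √(μ/r₁) = 6948 m/s; transfer-periapsis v_p = √[μ(2/r₁ − 1/a_t)] = 9054 m/s.
Δv₁ = v_p − v_c1 = 2105 m/s.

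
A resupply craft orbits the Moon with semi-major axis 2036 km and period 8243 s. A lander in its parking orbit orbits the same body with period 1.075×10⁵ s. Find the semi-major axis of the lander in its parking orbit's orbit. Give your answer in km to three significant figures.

Kepler's third law: a³ ∝ T², so a₂ = a₁ (T₂/T₁)^(2/3).
T₂/T₁ = 13.04, (T₂/T₁)^(2/3) = 5.540.
a₂ = 2036 × 5.540 = 11280 km.

a₂ ≈ 11300 km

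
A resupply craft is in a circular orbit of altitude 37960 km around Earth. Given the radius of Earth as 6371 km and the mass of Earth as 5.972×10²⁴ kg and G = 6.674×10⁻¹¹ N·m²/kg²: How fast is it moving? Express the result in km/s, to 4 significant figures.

μ = GM = 6.674×10⁻¹¹ × 5.972×10²⁴ = 3.986×10¹⁴ m³/s².
r = 6371 + 37960 = 44331 km = 4.4331×10⁷ m.
For a circular orbit v = √(μ/r) = √(3.986×10¹⁴ / 4.433×10⁷) = √(8.991×10⁶) = 2998 m/s.
That is 2.998 km/s.

v ≈ 2.998 km/s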